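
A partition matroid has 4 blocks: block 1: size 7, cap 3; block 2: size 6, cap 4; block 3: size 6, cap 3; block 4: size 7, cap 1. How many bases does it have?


A basis picks exactly ci elements from block i.
Number of bases = product of C(|Si|, ci).
= C(7,3) * C(6,4) * C(6,3) * C(7,1)
= 35 * 15 * 20 * 7
= 73500.

73500


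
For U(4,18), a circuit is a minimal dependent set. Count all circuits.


In U(4,18), circuits are the (5)-element subsets.
Any set of 5 elements is dependent, and removing any one element gives
an independent set of size 4, so it is a minimal dependent set.
Number of circuits = C(18,5) = 8568.

8568


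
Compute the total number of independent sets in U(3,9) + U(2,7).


For a direct sum, |I(M1+M2)| = |I(M1)| * |I(M2)|.
|I(U(3,9))| = sum C(9,k) for k=0..3 = 130.
|I(U(2,7))| = sum C(7,k) for k=0..2 = 29.
Total = 130 * 29 = 3770.

3770


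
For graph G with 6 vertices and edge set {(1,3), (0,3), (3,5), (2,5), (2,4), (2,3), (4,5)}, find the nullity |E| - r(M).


Cycle rank (nullity) = |E| - r(M) = |E| - (|V| - c).
|E| = 7, |V| = 6, c = 1.
Nullity = 7 - (6 - 1) = 7 - 5 = 2.

2


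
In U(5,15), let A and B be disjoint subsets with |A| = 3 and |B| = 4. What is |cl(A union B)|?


|A union B| = 3 + 4 = 7 (disjoint).
In U(5,15), cl(S) = S if |S| < 5, else cl(S) = E.
Since 7 >= 5, cl(A union B) = E.
|cl(A union B)| = 15.

15


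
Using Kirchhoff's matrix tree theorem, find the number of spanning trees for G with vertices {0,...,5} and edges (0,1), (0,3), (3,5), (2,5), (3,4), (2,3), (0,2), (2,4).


By Kirchhoff's matrix tree theorem, the number of spanning trees equals
the determinant of any cofactor of the Laplacian matrix L.
G has 6 vertices and 8 edges.
Computing the (5 x 5) cofactor determinant gives 20.

20


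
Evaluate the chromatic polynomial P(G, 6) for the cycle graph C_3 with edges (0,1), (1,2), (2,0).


P(C_3, k) = (k-1)^3 + (-1)^3*(k-1).
P(6) = (5)^3 - 5
= 125 - 5 = 120.

120


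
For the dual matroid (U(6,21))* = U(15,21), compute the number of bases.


The dual of U(r,n) is U(n-r, n) = U(15,21).
Bases of U(15,21) are all (15)-element subsets.
|B(M*)| = (21 choose 15) = 54264.

54264


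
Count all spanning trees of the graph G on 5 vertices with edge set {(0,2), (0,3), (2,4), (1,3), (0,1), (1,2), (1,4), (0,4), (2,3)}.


By Kirchhoff's matrix tree theorem, the number of spanning trees equals
the determinant of any cofactor of the Laplacian matrix L.
G has 5 vertices and 9 edges.
Computing the (4 x 4) cofactor determinant gives 75.

75


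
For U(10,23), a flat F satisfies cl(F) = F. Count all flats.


Flats of U(10,23): every subset of size < 10 is a flat, plus E itself.
Count = (23 choose 0) + (23 choose 1) + (23 choose 2) + (23 choose 3) + (23 choose 4) + (23 choose 5) + (23 choose 6) + (23 choose 7) + (23 choose 8) + (23 choose 9) + 1
     = 1 + 23 + 253 + 1771 + 8855 + 33649 + 100947 + 245157 + 490314 + 817190 + 1
     = 1698161.

1698161


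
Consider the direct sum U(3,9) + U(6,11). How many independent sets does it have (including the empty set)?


For a direct sum, |I(M1+M2)| = |I(M1)| * |I(M2)|.
|I(U(3,9))| = sum C(9,k) for k=0..3 = 130.
|I(U(6,11))| = sum C(11,k) for k=0..6 = 1486.
Total = 130 * 1486 = 193180.

193180


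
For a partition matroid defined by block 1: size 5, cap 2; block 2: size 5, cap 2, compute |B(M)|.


A basis picks exactly ci elements from block i.
Number of bases = product of C(|Si|, ci).
= C(5,2) * C(5,2)
= 10 * 10
= 100.

100


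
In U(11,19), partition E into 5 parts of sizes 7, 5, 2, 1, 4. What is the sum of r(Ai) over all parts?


r(Ai) = min(|Ai|, 11) for each part.
Sum = min(7,11) + min(5,11) + min(2,11) + min(1,11) + min(4,11)
    = 7 + 5 + 2 + 1 + 4
    = 19.

19


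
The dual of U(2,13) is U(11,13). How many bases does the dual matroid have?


The dual of U(r,n) is U(n-r, n) = U(11,13).
Bases of U(11,13) are all (11)-element subsets.
|B(M*)| = (13 choose 11) = 78.

78


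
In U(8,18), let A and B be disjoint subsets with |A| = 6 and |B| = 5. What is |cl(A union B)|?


|A union B| = 6 + 5 = 11 (disjoint).
In U(8,18), cl(S) = S if |S| < 8, else cl(S) = E.
Since 11 >= 8, cl(A union B) = E.
|cl(A union B)| = 18.

18


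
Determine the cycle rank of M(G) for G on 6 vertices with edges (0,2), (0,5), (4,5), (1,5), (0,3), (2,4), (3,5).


Cycle rank (nullity) = |E| - r(M) = |E| - (|V| - c).
|E| = 7, |V| = 6, c = 1.
Nullity = 7 - (6 - 1) = 7 - 5 = 2.

2


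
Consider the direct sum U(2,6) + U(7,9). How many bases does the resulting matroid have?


Bases of a direct sum M1 + M2: |B| = |B(M1)| * |B(M2)|.
|B(U(2,6))| = C(6,2) = 15.
|B(U(7,9))| = C(9,7) = 36.
Total bases = 15 * 36 = 540.

540


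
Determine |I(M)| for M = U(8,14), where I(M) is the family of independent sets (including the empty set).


Independent sets of U(8,14) are all subsets of size <= 8.
Count = (14 choose 0) + (14 choose 1) + (14 choose 2) + (14 choose 3) + (14 choose 4) + (14 choose 5) + (14 choose 6) + (14 choose 7) + (14 choose 8)
     = 1 + 14 + 91 + 364 + 1001 + 2002 + 3003 + 3432 + 3003
     = 12911.

12911


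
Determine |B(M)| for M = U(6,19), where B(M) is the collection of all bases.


Bases of U(6,19) are all 6-element subsets of the 19-element ground set.
Number of bases = C(19,6).
(19 choose 6) = 27132.

27132


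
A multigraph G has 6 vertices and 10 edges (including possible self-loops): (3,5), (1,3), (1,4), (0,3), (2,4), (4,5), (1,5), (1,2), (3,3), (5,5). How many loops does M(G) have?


In a graphic matroid, a loop is a self-loop edge (u,u) with rank 0.
Examining all 10 edges for self-loops...
Self-loops found: (3,3), (5,5)
Number of loops = 2.

2


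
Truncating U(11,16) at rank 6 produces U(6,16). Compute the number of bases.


Truncating U(11,16) to rank 6 gives U(6,16).
Bases of U(6,16) are all 6-element subsets of 16 elements.
Number of bases = (16 choose 6) = 8008.

8008


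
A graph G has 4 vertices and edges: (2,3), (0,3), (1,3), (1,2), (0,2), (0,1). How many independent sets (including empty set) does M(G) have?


An independent set in a graphic matroid is an acyclic edge subset.
G has 4 vertices and 6 edges.
Enumerate all 2^6 = 64 subsets, checking for acyclicity.
Total independent sets = 38.

38


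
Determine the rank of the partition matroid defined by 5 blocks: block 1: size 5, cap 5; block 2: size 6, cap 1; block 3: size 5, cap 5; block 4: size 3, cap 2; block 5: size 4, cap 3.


Rank of a partition matroid = sum of min(|Si|, ci) for each block.
= min(5,5) + min(6,1) + min(5,5) + min(3,2) + min(4,3)
= 5 + 1 + 5 + 2 + 3
= 16.

16


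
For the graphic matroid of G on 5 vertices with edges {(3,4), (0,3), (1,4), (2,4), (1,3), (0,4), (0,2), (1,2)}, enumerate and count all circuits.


A circuit in a graphic matroid = edge set of a simple cycle.
G has 5 vertices and 8 edges.
Enumerating all minimal edge subsets forming cycles...
Total circuits found: 13.

13


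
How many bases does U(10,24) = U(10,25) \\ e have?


Deleting e from U(10,25) gives U(10,24) since n > r.
Bases of U(10,24) = C(24,10) = 24! / (10! * 14!) = 1961256.

1961256


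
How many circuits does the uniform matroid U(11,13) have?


In U(11,13), circuits are the (12)-element subsets.
Any set of 12 elements is dependent, and removing any one element gives
an independent set of size 11, so it is a minimal dependent set.
Number of circuits = C(13,12) = 13.

13


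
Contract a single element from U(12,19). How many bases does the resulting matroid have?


Contracting e from U(12,19) gives U(11,18).
Bases of U(11,18) = C(18,11) = 31824.

31824


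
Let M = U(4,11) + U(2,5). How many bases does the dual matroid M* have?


(M1+M2)* = M1* + M2*.
M1* = U(7,11), bases: C(11,7) = 330.
M2* = U(3,5), bases: C(5,3) = 10.
|B(M*)| = 330 * 10 = 3300.

3300


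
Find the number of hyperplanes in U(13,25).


Hyperplanes of U(13,25) are flats of rank 12.
In a uniform matroid, these are exactly the (12)-element subsets.
Count = C(25,12) = 25! / (12! * 13!) = 5200300.

5200300


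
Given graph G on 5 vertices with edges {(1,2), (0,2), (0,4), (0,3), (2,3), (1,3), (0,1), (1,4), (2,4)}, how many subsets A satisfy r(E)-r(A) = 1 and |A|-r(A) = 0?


R(x,y) = sum over A in 2^E of x^(r(E)-r(A)) * y^(|A|-r(A)).
G has 5 vertices, 9 edges. r(E) = 4.
Enumerate all 2^9 = 512 subsets.
Count subsets with r(E)-r(A)=1 and |A|-r(A)=0: 77.

77


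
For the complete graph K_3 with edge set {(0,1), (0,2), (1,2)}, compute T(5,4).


T(K_3; x,y) = x^2 + x + y.
T(5,4) = 25 + 5 + 4 = 34.

34


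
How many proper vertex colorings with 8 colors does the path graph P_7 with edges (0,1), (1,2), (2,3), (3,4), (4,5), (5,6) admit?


P(P_7, k) = k * (k-1)^(6).
P(8) = 8 * 7^6 = 8 * 117649 = 941192.

941192


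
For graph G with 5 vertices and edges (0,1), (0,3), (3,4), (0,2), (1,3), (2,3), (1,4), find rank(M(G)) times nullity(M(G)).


r(M) = |V| - c = 5 - 1 = 4.
nullity = |E| - r(M) = 7 - 4 = 3.
Product = 4 * 3 = 12.

12


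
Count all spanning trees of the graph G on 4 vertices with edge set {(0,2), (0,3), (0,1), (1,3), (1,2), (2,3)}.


By Kirchhoff's matrix tree theorem, the number of spanning trees equals
the determinant of any cofactor of the Laplacian matrix L.
G has 4 vertices and 6 edges.
Computing the (3 x 3) cofactor determinant gives 16.

16


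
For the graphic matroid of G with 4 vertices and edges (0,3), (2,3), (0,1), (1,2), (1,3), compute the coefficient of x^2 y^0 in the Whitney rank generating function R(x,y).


R(x,y) = sum over A in 2^E of x^(r(E)-r(A)) * y^(|A|-r(A)).
G has 4 vertices, 5 edges. r(E) = 3.
Enumerate all 2^5 = 32 subsets.
Count subsets with r(E)-r(A)=2 and |A|-r(A)=0: 5.

5


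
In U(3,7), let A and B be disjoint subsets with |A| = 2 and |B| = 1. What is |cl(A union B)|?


|A union B| = 2 + 1 = 3 (disjoint).
In U(3,7), cl(S) = S if |S| < 3, else cl(S) = E.
Since 3 >= 3, cl(A union B) = E.
|cl(A union B)| = 7.

7


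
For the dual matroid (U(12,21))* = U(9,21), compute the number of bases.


The dual of U(r,n) is U(n-r, n) = U(9,21).
Bases of U(9,21) are all (9)-element subsets.
|B(M*)| = C(21,9) = 293930.

293930


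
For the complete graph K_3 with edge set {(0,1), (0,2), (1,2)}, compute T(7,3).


T(K_3; x,y) = x^2 + x + y.
T(7,3) = 49 + 7 + 3 = 59.

59


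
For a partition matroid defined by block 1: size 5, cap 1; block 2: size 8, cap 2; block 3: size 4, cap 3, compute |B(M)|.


A basis picks exactly ci elements from block i.
Number of bases = product of C(|Si|, ci).
= C(5,1) * C(8,2) * C(4,3)
= 5 * 28 * 4
= 560.

560


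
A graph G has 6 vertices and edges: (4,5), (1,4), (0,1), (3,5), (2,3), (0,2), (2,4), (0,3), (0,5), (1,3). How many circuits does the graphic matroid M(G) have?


A circuit in a graphic matroid = edge set of a simple cycle.
G has 6 vertices and 10 edges.
Enumerating all minimal edge subsets forming cycles...
Total circuits found: 24.

24


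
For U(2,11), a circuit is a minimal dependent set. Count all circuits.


In U(2,11), circuits are the (3)-element subsets.
Any set of 3 elements is dependent, and removing any one element gives
an independent set of size 2, so it is a minimal dependent set.
Number of circuits = C(11,3) = 11! / (3! * 8!) = 165.

165


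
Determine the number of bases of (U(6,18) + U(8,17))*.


(M1+M2)* = M1* + M2*.
M1* = U(12,18), bases: C(18,12) = 18564.
M2* = U(9,17), bases: C(17,9) = 24310.
|B(M*)| = 18564 * 24310 = 451290840.

451290840


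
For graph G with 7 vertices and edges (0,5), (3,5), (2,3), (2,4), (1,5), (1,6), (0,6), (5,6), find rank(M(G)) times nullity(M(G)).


r(M) = |V| - c = 7 - 1 = 6.
nullity = |E| - r(M) = 8 - 6 = 2.
Product = 6 * 2 = 12.

12


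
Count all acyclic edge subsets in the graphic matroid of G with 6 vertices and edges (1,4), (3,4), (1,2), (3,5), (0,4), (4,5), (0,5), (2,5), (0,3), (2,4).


An independent set in a graphic matroid is an acyclic edge subset.
G has 6 vertices and 10 edges.
Enumerate all 2^10 = 1024 subsets, checking for acyclicity.
Total independent sets = 436.

436


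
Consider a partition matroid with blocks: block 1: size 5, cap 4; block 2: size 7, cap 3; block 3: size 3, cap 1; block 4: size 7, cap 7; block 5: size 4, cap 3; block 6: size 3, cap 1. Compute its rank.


Rank of a partition matroid = sum of min(|Si|, ci) for each block.
= min(5,4) + min(7,3) + min(3,1) + min(7,7) + min(4,3) + min(3,1)
= 4 + 3 + 1 + 7 + 3 + 1
= 19.

19


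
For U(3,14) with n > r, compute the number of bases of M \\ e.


Deleting e from U(3,14) gives U(3,13) since n > r.
Bases of U(3,13) = (13 choose 3) = 286.

286


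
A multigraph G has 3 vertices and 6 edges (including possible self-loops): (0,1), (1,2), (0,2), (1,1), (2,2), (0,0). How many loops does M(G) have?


In a graphic matroid, a loop is a self-loop edge (u,u) with rank 0.
Examining all 6 edges for self-loops...
Self-loops found: (1,1), (2,2), (0,0)
Number of loops = 3.

3


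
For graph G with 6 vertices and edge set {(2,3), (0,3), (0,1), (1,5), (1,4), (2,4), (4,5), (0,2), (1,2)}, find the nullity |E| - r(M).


Cycle rank (nullity) = |E| - r(M) = |E| - (|V| - c).
|E| = 9, |V| = 6, c = 1.
Nullity = 9 - (6 - 1) = 9 - 5 = 4.

4


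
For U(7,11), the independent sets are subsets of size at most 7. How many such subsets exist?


Independent sets of U(7,11) are all subsets of size <= 7.
Count = (11 choose 0) + (11 choose 1) + (11 choose 2) + (11 choose 3) + (11 choose 4) + (11 choose 5) + (11 choose 6) + (11 choose 7)
     = 1 + 11 + 55 + 165 + 330 + 462 + 462 + 330
     = 1816.

1816


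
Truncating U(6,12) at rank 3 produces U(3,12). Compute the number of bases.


Truncating U(6,12) to rank 3 gives U(3,12).
Bases of U(3,12) are all 3-element subsets of 12 elements.
Number of bases = (12 choose 3) = 220.

220


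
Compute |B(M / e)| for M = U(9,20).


Contracting e from U(9,20) gives U(8,19).
Bases of U(8,19) = C(19,8) = 19! / (8! * 11!) = 75582.

75582


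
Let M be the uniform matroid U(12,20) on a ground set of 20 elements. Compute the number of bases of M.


Bases of U(12,20) are all 12-element subsets of the 20-element ground set.
Number of bases = C(20,12).
C(20,12) = 125970.

125970


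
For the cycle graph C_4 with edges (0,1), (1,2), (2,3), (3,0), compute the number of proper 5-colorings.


P(C_4, k) = (k-1)^4 + (-1)^4*(k-1).
P(5) = (4)^4 + 4
= 256 + 4 = 260.

260


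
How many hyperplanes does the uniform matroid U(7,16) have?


Hyperplanes of U(7,16) are flats of rank 6.
In a uniform matroid, these are exactly the (6)-element subsets.
Count = C(16,6) = 16! / (6! * 10!) = 8008.

8008


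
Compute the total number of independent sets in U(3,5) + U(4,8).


For a direct sum, |I(M1+M2)| = |I(M1)| * |I(M2)|.
|I(U(3,5))| = sum C(5,k) for k=0..3 = 26.
|I(U(4,8))| = sum C(8,k) for k=0..4 = 163.
Total = 26 * 163 = 4238.

4238


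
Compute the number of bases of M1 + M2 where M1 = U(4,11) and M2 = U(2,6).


Bases of a direct sum M1 + M2: |B| = |B(M1)| * |B(M2)|.
|B(U(4,11))| = C(11,4) = 330.
|B(U(2,6))| = C(6,2) = 15.
Total bases = 330 * 15 = 4950.

4950


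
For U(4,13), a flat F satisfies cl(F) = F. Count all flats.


Flats of U(4,13): every subset of size < 4 is a flat, plus E itself.
Count = (13 choose 0) + (13 choose 1) + (13 choose 2) + (13 choose 3) + 1
     = 1 + 13 + 78 + 286 + 1
     = 379.

379


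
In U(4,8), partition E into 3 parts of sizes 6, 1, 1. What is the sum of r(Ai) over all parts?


r(Ai) = min(|Ai|, 4) for each part.
Sum = min(6,4) + min(1,4) + min(1,4)
    = 4 + 1 + 1
    = 6.

6


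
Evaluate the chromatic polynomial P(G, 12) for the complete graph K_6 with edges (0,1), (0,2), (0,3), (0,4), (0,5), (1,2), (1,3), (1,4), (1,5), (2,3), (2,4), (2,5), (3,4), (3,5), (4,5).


P(K_6, k) = k(k-1)(k-2)...(k-5).
P(12) = (12) * (11) * (10) * (9) * (8) * (7) = 665280.

665280


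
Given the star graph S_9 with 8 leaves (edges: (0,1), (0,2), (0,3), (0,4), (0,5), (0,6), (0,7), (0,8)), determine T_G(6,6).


A star on 9 vertices is a tree with 8 edges.
T(x,y) = x^(8) for any tree.
T(6,6) = 6^8 = 1679616.

1679616


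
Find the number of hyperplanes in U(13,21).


Hyperplanes of U(13,21) are flats of rank 12.
In a uniform matroid, these are exactly the (12)-element subsets.
Count = C(21,12) = 21! / (12! * 9!) = 293930.

293930


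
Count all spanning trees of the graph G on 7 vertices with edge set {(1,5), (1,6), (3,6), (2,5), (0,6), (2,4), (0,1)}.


By Kirchhoff's matrix tree theorem, the number of spanning trees equals
the determinant of any cofactor of the Laplacian matrix L.
G has 7 vertices and 7 edges.
Computing the (6 x 6) cofactor determinant gives 3.

3


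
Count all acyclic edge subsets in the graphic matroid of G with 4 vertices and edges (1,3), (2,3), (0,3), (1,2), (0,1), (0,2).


An independent set in a graphic matroid is an acyclic edge subset.
G has 4 vertices and 6 edges.
Enumerate all 2^6 = 64 subsets, checking for acyclicity.
Total independent sets = 38.

38


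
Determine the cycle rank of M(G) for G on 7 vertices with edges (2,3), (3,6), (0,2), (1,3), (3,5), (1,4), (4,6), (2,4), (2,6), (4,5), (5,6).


Cycle rank (nullity) = |E| - r(M) = |E| - (|V| - c).
|E| = 11, |V| = 7, c = 1.
Nullity = 11 - (7 - 1) = 11 - 6 = 5.

5


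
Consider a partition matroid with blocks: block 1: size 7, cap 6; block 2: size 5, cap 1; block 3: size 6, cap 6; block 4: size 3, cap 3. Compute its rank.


Rank of a partition matroid = sum of min(|Si|, ci) for each block.
= min(7,6) + min(5,1) + min(6,6) + min(3,3)
= 6 + 1 + 6 + 3
= 16.

16


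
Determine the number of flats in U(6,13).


Flats of U(6,13): every subset of size < 6 is a flat, plus E itself.
Count = (13 choose 0) + (13 choose 1) + (13 choose 2) + (13 choose 3) + (13 choose 4) + (13 choose 5) + 1
     = 1 + 13 + 78 + 286 + 715 + 1287 + 1
     = 2381.

2381


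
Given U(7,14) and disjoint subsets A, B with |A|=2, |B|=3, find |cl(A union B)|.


|A union B| = 2 + 3 = 5 (disjoint).
In U(7,14), cl(S) = S if |S| < 7, else cl(S) = E.
Since 5 < 7, cl(A union B) = A union B.
|cl(A union B)| = 5.

5


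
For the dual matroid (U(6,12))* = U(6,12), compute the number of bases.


The dual of U(r,n) is U(n-r, n) = U(6,12).
Bases of U(6,12) are all (6)-element subsets.
|B(M*)| = (12 choose 6) = 924.

924


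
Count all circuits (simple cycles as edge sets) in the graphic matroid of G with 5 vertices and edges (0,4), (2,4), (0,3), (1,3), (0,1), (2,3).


A circuit in a graphic matroid = edge set of a simple cycle.
G has 5 vertices and 6 edges.
Enumerating all minimal edge subsets forming cycles...
Total circuits found: 3.

3


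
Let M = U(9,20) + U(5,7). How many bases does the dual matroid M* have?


(M1+M2)* = M1* + M2*.
M1* = U(11,20), bases: C(20,11) = 167960.
M2* = U(2,7), bases: C(7,2) = 21.
|B(M*)| = 167960 * 21 = 3527160.

3527160


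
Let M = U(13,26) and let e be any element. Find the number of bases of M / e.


Contracting e from U(13,26) gives U(12,25).
Bases of U(12,25) = C(25,12) = 25! / (12! * 13!) = 5200300.

5200300


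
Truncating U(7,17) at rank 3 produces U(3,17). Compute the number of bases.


Truncating U(7,17) to rank 3 gives U(3,17).
Bases of U(3,17) are all 3-element subsets of 17 elements.
Number of bases = C(17,3) = 17! / (3! * 14!) = 680.

680


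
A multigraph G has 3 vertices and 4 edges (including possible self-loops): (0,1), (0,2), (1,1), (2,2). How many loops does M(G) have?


In a graphic matroid, a loop is a self-loop edge (u,u) with rank 0.
Examining all 4 edges for self-loops...
Self-loops found: (1,1), (2,2)
Number of loops = 2.

2


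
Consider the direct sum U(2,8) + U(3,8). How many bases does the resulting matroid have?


Bases of a direct sum M1 + M2: |B| = |B(M1)| * |B(M2)|.
|B(U(2,8))| = C(8,2) = 28.
|B(U(3,8))| = C(8,3) = 56.
Total bases = 28 * 56 = 1568.

1568


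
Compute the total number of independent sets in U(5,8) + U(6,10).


For a direct sum, |I(M1+M2)| = |I(M1)| * |I(M2)|.
|I(U(5,8))| = sum C(8,k) for k=0..5 = 219.
|I(U(6,10))| = sum C(10,k) for k=0..6 = 848.
Total = 219 * 848 = 185712.

185712


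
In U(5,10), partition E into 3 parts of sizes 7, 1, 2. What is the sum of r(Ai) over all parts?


r(Ai) = min(|Ai|, 5) for each part.
Sum = min(7,5) + min(1,5) + min(2,5)
    = 5 + 1 + 2
    = 8.

8


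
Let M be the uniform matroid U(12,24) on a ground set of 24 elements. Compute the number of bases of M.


Bases of U(12,24) are all 12-element subsets of the 24-element ground set.
Number of bases = C(24,12).
C(24,12) = 2704156.

2704156


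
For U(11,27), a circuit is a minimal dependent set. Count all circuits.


In U(11,27), circuits are the (12)-element subsets.
Any set of 12 elements is dependent, and removing any one element gives
an independent set of size 11, so it is a minimal dependent set.
Number of circuits = C(27,12) = 17383860.

17383860


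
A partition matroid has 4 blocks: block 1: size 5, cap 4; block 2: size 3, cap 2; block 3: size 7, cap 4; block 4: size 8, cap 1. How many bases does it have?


A basis picks exactly ci elements from block i.
Number of bases = product of C(|Si|, ci).
= C(5,4) * C(3,2) * C(7,4) * C(8,1)
= 5 * 3 * 35 * 8
= 4200.

4200


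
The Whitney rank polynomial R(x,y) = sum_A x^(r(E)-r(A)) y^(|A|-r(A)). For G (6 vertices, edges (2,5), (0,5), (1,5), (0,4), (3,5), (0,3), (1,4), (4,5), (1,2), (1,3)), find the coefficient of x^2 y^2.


R(x,y) = sum over A in 2^E of x^(r(E)-r(A)) * y^(|A|-r(A)).
G has 6 vertices, 10 edges. r(E) = 5.
Enumerate all 2^10 = 1024 subsets.
Count subsets with r(E)-r(A)=2 and |A|-r(A)=2: 6.

6


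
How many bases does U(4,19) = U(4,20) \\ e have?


Deleting e from U(4,20) gives U(4,19) since n > r.
Bases of U(4,19) = C(19,4) = 19! / (4! * 15!) = 3876.

3876


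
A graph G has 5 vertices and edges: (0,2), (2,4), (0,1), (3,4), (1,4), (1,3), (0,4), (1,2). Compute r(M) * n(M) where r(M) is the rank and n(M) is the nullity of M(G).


r(M) = |V| - c = 5 - 1 = 4.
nullity = |E| - r(M) = 8 - 4 = 4.
Product = 4 * 4 = 16.

16


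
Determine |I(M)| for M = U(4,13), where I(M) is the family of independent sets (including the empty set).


Independent sets of U(4,13) are all subsets of size <= 4.
Count = C(13,0) + C(13,1) + C(13,2) + C(13,3) + C(13,4)
     = 1 + 13 + 78 + 286 + 715
     = 1093.

1093


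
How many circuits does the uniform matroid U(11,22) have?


In U(11,22), circuits are the (12)-element subsets.
Any set of 12 elements is dependent, and removing any one element gives
an independent set of size 11, so it is a minimal dependent set.
Number of circuits = C(22,12) = 646646.

646646


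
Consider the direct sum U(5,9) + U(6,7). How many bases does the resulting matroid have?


Bases of a direct sum M1 + M2: |B| = |B(M1)| * |B(M2)|.
|B(U(5,9))| = C(9,5) = 126.
|B(U(6,7))| = C(7,6) = 7.
Total bases = 126 * 7 = 882.

882


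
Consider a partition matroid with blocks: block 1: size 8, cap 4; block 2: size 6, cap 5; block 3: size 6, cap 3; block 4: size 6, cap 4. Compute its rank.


Rank of a partition matroid = sum of min(|Si|, ci) for each block.
= min(8,4) + min(6,5) + min(6,3) + min(6,4)
= 4 + 5 + 3 + 4
= 16.

16


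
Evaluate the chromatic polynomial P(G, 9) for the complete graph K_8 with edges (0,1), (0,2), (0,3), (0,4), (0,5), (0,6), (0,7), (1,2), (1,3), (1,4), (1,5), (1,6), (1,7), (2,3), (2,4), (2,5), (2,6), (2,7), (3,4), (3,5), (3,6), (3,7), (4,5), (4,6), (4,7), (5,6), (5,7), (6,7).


P(K_8, k) = k(k-1)(k-2)...(k-7).
P(9) = (9) * (8) * (7) * (6) * (5) * (4) * (3) * (2) = 362880.

362880


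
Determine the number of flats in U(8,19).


Flats of U(8,19): every subset of size < 8 is a flat, plus E itself.
Count = (19 choose 0) + (19 choose 1) + (19 choose 2) + (19 choose 3) + (19 choose 4) + (19 choose 5) + (19 choose 6) + (19 choose 7) + 1
     = 1 + 19 + 171 + 969 + 3876 + 11628 + 27132 + 50388 + 1
     = 94185.

94185


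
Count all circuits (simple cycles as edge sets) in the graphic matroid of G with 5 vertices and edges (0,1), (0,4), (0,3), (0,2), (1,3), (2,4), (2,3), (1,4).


A circuit in a graphic matroid = edge set of a simple cycle.
G has 5 vertices and 8 edges.
Enumerating all minimal edge subsets forming cycles...
Total circuits found: 13.

13


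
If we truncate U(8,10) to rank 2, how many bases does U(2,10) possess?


Truncating U(8,10) to rank 2 gives U(2,10).
Bases of U(2,10) are all 2-element subsets of 10 elements.
Number of bases = C(10,2) = (10 * 9) / (1 * 2) = 45.

45


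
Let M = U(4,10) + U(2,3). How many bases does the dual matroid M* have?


(M1+M2)* = M1* + M2*.
M1* = U(6,10), bases: C(10,6) = 210.
M2* = U(1,3), bases: C(3,1) = 3.
|B(M*)| = 210 * 3 = 630.

630


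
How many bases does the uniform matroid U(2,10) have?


Bases of U(2,10) are all 2-element subsets of the 10-element ground set.
Number of bases = C(10,2).
(10 choose 2) = 45.

45


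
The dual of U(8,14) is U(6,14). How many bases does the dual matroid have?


The dual of U(r,n) is U(n-r, n) = U(6,14).
Bases of U(6,14) are all (6)-element subsets.
|B(M*)| = C(14,6) = 3003.

3003


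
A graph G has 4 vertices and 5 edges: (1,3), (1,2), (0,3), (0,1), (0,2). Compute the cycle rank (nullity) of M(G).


Cycle rank (nullity) = |E| - r(M) = |E| - (|V| - c).
|E| = 5, |V| = 4, c = 1.
Nullity = 5 - (4 - 1) = 5 - 3 = 2.

2


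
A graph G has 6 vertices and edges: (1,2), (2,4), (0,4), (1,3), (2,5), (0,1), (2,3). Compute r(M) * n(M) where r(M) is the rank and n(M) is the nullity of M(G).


r(M) = |V| - c = 6 - 1 = 5.
nullity = |E| - r(M) = 7 - 5 = 2.
Product = 5 * 2 = 10.

10


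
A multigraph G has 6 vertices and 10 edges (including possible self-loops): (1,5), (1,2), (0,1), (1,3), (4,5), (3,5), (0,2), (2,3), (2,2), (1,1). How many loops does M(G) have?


In a graphic matroid, a loop is a self-loop edge (u,u) with rank 0.
Examining all 10 edges for self-loops...
Self-loops found: (2,2), (1,1)
Number of loops = 2.

2


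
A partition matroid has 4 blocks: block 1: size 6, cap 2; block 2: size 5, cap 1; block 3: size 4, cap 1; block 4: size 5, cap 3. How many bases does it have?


A basis picks exactly ci elements from block i.
Number of bases = product of C(|Si|, ci).
= C(6,2) * C(5,1) * C(4,1) * C(5,3)
= 15 * 5 * 4 * 10
= 3000.

3000


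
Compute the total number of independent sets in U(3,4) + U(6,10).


For a direct sum, |I(M1+M2)| = |I(M1)| * |I(M2)|.
|I(U(3,4))| = sum C(4,k) for k=0..3 = 15.
|I(U(6,10))| = sum C(10,k) for k=0..6 = 848.
Total = 15 * 848 = 12720.

12720


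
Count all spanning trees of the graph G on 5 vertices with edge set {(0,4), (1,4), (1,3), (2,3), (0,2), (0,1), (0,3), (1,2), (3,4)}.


By Kirchhoff's matrix tree theorem, the number of spanning trees equals
the determinant of any cofactor of the Laplacian matrix L.
G has 5 vertices and 9 edges.
Computing the (4 x 4) cofactor determinant gives 75.

75


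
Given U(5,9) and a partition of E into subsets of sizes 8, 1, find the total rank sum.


r(Ai) = min(|Ai|, 5) for each part.
Sum = min(8,5) + min(1,5)
    = 5 + 1
    = 6.

6


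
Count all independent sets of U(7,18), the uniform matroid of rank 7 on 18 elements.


Independent sets of U(7,18) are all subsets of size <= 7.
Count = C(18,0) + C(18,1) + C(18,2) + C(18,3) + C(18,4) + C(18,5) + C(18,6) + C(18,7)
     = 1 + 18 + 153 + 816 + 3060 + 8568 + 18564 + 31824
     = 63004.

63004


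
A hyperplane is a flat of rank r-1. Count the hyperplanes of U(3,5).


Hyperplanes of U(3,5) are flats of rank 2.
In a uniform matroid, these are exactly the (2)-element subsets.
Count = (5 choose 2) = 10.

10


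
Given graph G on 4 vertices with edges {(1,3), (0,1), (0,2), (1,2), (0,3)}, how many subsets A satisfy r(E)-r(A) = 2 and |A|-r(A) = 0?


R(x,y) = sum over A in 2^E of x^(r(E)-r(A)) * y^(|A|-r(A)).
G has 4 vertices, 5 edges. r(E) = 3.
Enumerate all 2^5 = 32 subsets.
Count subsets with r(E)-r(A)=2 and |A|-r(A)=0: 5.

5


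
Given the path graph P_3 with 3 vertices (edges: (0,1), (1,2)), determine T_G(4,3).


A path on 3 vertices is a tree with 2 edges.
T(x,y) = x^(2) for any tree.
T(4,3) = 4^2 = 16.

16


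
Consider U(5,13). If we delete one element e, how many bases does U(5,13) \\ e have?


Deleting e from U(5,13) gives U(5,12) since n > r.
Bases of U(5,12) = C(12,5) = 792.

792


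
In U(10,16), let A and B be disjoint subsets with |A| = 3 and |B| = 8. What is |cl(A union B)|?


|A union B| = 3 + 8 = 11 (disjoint).
In U(10,16), cl(S) = S if |S| < 10, else cl(S) = E.
Since 11 >= 10, cl(A union B) = E.
|cl(A union B)| = 16.

16


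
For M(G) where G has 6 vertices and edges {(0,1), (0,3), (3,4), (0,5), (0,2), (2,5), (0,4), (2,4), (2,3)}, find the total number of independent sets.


An independent set in a graphic matroid is an acyclic edge subset.
G has 6 vertices and 9 edges.
Enumerate all 2^9 = 512 subsets, checking for acyclicity.
Total independent sets = 256.

256


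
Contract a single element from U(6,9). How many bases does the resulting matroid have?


Contracting e from U(6,9) gives U(5,8).
Bases of U(5,8) = (8 choose 5) = 56.

56


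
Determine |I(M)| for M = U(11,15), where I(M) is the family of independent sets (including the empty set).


Independent sets of U(11,15) are all subsets of size <= 11.
Count = C(15,0) + C(15,1) + C(15,2) + C(15,3) + C(15,4) + C(15,5) + C(15,6) + C(15,7) + C(15,8) + C(15,9) + C(15,10) + C(15,11)
     = 1 + 15 + 105 + 455 + 1365 + 3003 + 5005 + 6435 + 6435 + 5005 + 3003 + 1365
     = 32192.

32192


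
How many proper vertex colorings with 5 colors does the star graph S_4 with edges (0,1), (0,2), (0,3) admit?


P(tree, k) = k * (k-1)^(3) for any tree on 4 vertices.
P(5) = 5 * 4^3 = 5 * 64 = 320.

320


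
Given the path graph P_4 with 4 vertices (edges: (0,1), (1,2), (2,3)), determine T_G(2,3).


A path on 4 vertices is a tree with 3 edges.
T(x,y) = x^(3) for any tree.
T(2,3) = 2^3 = 8.

8


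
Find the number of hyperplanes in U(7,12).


Hyperplanes of U(7,12) are flats of rank 6.
In a uniform matroid, these are exactly the (6)-element subsets.
Count = (12 choose 6) = 924.

924


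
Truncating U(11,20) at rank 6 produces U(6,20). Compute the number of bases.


Truncating U(11,20) to rank 6 gives U(6,20).
Bases of U(6,20) are all 6-element subsets of 20 elements.
Number of bases = C(20,6) = 38760.

38760


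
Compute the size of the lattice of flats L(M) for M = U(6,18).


Flats of U(6,18): every subset of size < 6 is a flat, plus E itself.
Count = C(18,0) + C(18,1) + C(18,2) + C(18,3) + C(18,4) + C(18,5) + 1
     = 1 + 18 + 153 + 816 + 3060 + 8568 + 1
     = 12617.

12617


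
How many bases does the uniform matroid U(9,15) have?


Bases of U(9,15) are all 9-element subsets of the 15-element ground set.
Number of bases = C(15,9).
(15 choose 9) = 5005.

5005


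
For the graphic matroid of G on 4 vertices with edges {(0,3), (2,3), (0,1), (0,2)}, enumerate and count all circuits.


A circuit in a graphic matroid = edge set of a simple cycle.
G has 4 vertices and 4 edges.
Enumerating all minimal edge subsets forming cycles...
Total circuits found: 1.

1


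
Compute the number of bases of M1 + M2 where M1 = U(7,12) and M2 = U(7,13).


Bases of a direct sum M1 + M2: |B| = |B(M1)| * |B(M2)|.
|B(U(7,12))| = C(12,7) = 792.
|B(U(7,13))| = C(13,7) = 1716.
Total bases = 792 * 1716 = 1359072.

1359072


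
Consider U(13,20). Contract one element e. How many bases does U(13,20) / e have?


Contracting e from U(13,20) gives U(12,19).
Bases of U(12,19) = (19 choose 12) = 50388.

50388


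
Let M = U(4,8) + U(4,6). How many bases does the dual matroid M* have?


(M1+M2)* = M1* + M2*.
M1* = U(4,8), bases: C(8,4) = 70.
M2* = U(2,6), bases: C(6,2) = 15.
|B(M*)| = 70 * 15 = 1050.

1050


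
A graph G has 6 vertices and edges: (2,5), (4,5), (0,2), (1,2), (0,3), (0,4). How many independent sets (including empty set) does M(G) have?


An independent set in a graphic matroid is an acyclic edge subset.
G has 6 vertices and 6 edges.
Enumerate all 2^6 = 64 subsets, checking for acyclicity.
Total independent sets = 60.

60


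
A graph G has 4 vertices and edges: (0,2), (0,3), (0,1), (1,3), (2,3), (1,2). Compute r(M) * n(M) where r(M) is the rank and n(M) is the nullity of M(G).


r(M) = |V| - c = 4 - 1 = 3.
nullity = |E| - r(M) = 6 - 3 = 3.
Product = 3 * 3 = 9.

9


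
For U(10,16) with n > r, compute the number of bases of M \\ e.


Deleting e from U(10,16) gives U(10,15) since n > r.
Bases of U(10,15) = (15 choose 10) = 3003.

3003


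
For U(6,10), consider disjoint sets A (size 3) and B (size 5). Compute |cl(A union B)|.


|A union B| = 3 + 5 = 8 (disjoint).
In U(6,10), cl(S) = S if |S| < 6, else cl(S) = E.
Since 8 >= 6, cl(A union B) = E.
|cl(A union B)| = 10.

10


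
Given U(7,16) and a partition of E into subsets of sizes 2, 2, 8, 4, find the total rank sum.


r(Ai) = min(|Ai|, 7) for each part.
Sum = min(2,7) + min(2,7) + min(8,7) + min(4,7)
    = 2 + 2 + 7 + 4
    = 15.

15


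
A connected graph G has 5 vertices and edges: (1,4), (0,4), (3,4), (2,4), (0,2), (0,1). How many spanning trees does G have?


By Kirchhoff's matrix tree theorem, the number of spanning trees equals
the determinant of any cofactor of the Laplacian matrix L.
G has 5 vertices and 6 edges.
Computing the (4 x 4) cofactor determinant gives 8.

8


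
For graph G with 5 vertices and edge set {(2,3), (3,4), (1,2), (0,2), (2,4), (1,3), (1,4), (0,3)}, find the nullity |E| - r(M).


Cycle rank (nullity) = |E| - r(M) = |E| - (|V| - c).
|E| = 8, |V| = 5, c = 1.
Nullity = 8 - (5 - 1) = 8 - 4 = 4.

4


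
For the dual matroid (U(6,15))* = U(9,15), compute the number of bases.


The dual of U(r,n) is U(n-r, n) = U(9,15).
Bases of U(9,15) are all (9)-element subsets.
|B(M*)| = C(15,9) = 5005.

5005


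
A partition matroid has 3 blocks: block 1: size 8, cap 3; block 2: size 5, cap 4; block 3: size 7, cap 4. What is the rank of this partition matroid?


Rank of a partition matroid = sum of min(|Si|, ci) for each block.
= min(8,3) + min(5,4) + min(7,4)
= 3 + 4 + 4
= 11.

11


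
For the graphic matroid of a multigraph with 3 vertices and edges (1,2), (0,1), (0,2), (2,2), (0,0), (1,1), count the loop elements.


In a graphic matroid, a loop is a self-loop edge (u,u) with rank 0.
Examining all 6 edges for self-loops...
Self-loops found: (2,2), (0,0), (1,1)
Number of loops = 3.

3


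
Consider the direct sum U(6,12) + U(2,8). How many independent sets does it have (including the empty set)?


For a direct sum, |I(M1+M2)| = |I(M1)| * |I(M2)|.
|I(U(6,12))| = sum C(12,k) for k=0..6 = 2510.
|I(U(2,8))| = sum C(8,k) for k=0..2 = 37.
Total = 2510 * 37 = 92870.

92870


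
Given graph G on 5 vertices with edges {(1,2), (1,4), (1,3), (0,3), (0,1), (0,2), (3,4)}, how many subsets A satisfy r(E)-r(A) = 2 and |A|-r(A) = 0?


R(x,y) = sum over A in 2^E of x^(r(E)-r(A)) * y^(|A|-r(A)).
G has 5 vertices, 7 edges. r(E) = 4.
Enumerate all 2^7 = 128 subsets.
Count subsets with r(E)-r(A)=2 and |A|-r(A)=0: 21.

21


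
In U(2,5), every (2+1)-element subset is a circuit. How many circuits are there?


In U(2,5), circuits are the (3)-element subsets.
Any set of 3 elements is dependent, and removing any one element gives
an independent set of size 2, so it is a minimal dependent set.
Number of circuits = C(5,3) = (5 * 4 * 3) / (1 * 2 * 3) = 10.

10


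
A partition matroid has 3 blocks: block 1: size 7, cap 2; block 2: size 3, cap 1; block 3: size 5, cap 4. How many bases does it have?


A basis picks exactly ci elements from block i.
Number of bases = product of C(|Si|, ci).
= C(7,2) * C(3,1) * C(5,4)
= 21 * 3 * 5
= 315.

315


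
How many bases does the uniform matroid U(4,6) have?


Bases of U(4,6) are all 4-element subsets of the 6-element ground set.
Number of bases = C(6,4).
C(6,4) = 6! / (4! * 2!) = 15.

15


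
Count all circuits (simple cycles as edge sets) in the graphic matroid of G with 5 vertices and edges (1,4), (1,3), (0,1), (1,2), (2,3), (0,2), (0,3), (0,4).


A circuit in a graphic matroid = edge set of a simple cycle.
G has 5 vertices and 8 edges.
Enumerating all minimal edge subsets forming cycles...
Total circuits found: 12.

12


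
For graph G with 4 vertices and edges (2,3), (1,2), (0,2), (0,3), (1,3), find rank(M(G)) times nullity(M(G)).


r(M) = |V| - c = 4 - 1 = 3.
nullity = |E| - r(M) = 5 - 3 = 2.
Product = 3 * 2 = 6.

6


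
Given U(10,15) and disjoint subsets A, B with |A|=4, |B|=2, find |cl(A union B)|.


|A union B| = 4 + 2 = 6 (disjoint).
In U(10,15), cl(S) = S if |S| < 10, else cl(S) = E.
Since 6 < 10, cl(A union B) = A union B.
|cl(A union B)| = 6.

6


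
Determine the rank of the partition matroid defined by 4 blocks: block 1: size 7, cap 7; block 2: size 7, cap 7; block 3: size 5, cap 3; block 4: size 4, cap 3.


Rank of a partition matroid = sum of min(|Si|, ci) for each block.
= min(7,7) + min(7,7) + min(5,3) + min(4,3)
= 7 + 7 + 3 + 3
= 20.

20


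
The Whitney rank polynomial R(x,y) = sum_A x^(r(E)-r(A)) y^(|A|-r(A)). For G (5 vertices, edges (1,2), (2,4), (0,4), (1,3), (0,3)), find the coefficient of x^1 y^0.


R(x,y) = sum over A in 2^E of x^(r(E)-r(A)) * y^(|A|-r(A)).
G has 5 vertices, 5 edges. r(E) = 4.
Enumerate all 2^5 = 32 subsets.
Count subsets with r(E)-r(A)=1 and |A|-r(A)=0: 10.

10


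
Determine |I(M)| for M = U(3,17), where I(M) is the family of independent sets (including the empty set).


Independent sets of U(3,17) are all subsets of size <= 3.
Count = C(17,0) + C(17,1) + C(17,2) + C(17,3)
     = 1 + 17 + 136 + 680
     = 834.

834


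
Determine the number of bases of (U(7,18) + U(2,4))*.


(M1+M2)* = M1* + M2*.
M1* = U(11,18), bases: C(18,11) = 31824.
M2* = U(2,4), bases: C(4,2) = 6.
|B(M*)| = 31824 * 6 = 190944.

190944


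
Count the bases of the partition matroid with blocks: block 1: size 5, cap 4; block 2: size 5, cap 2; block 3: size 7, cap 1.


A basis picks exactly ci elements from block i.
Number of bases = product of C(|Si|, ci).
= C(5,4) * C(5,2) * C(7,1)
= 5 * 10 * 7
= 350.

350


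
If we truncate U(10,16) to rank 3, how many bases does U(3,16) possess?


Truncating U(10,16) to rank 3 gives U(3,16).
Bases of U(3,16) are all 3-element subsets of 16 elements.
Number of bases = (16 choose 3) = 560.

560


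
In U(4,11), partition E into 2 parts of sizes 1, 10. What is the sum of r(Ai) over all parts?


r(Ai) = min(|Ai|, 4) for each part.
Sum = min(1,4) + min(10,4)
    = 1 + 4
    = 5.

5


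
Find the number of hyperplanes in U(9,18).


Hyperplanes of U(9,18) are flats of rank 8.
In a uniform matroid, these are exactly the (8)-element subsets.
Count = (18 choose 8) = 43758.

43758


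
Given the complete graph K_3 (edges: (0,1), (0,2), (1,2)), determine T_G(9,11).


T(K_3; x,y) = x^2 + x + y.
T(9,11) = 81 + 9 + 11 = 101.

101


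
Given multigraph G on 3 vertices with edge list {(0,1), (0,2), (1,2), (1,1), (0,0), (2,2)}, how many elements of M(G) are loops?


In a graphic matroid, a loop is a self-loop edge (u,u) with rank 0.
Examining all 6 edges for self-loops...
Self-loops found: (1,1), (0,0), (2,2)
Number of loops = 3.

3


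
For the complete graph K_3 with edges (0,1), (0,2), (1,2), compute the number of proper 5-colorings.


P(K_3, k) = k(k-1)(k-2)...(k-2).
P(5) = (5) * (4) * (3) = 60.

60


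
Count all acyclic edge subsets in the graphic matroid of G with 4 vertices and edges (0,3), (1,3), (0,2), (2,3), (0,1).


An independent set in a graphic matroid is an acyclic edge subset.
G has 4 vertices and 5 edges.
Enumerate all 2^5 = 32 subsets, checking for acyclicity.
Total independent sets = 24.

24
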